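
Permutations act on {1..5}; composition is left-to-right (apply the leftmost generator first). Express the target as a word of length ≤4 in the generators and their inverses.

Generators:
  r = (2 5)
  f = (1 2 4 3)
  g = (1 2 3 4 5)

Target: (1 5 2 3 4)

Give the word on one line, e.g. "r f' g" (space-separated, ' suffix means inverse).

  after r': (2 5)
  after g': (1 5)(2 4 3)
  after f: (1 5 2 3 4)

r' g' f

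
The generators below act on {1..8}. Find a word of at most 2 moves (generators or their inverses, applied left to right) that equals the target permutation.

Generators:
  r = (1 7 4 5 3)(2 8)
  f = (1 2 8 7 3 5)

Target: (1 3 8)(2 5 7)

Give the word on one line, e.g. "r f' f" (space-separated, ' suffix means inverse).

  after f': (1 5 3 7 8 2)
  after f': (1 3 8)(2 5 7)

f' f'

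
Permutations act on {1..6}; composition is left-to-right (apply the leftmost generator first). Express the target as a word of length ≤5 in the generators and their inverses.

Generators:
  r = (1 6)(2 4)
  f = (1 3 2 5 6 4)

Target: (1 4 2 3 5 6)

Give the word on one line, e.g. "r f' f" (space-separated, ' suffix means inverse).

  after f: (1 3 2 5 6 4)
  after r': (1 3 4 6 2 5)
  after f': (3 6)(4 5)
  after f': (1 4 2 3 5 6)

f r' f' f'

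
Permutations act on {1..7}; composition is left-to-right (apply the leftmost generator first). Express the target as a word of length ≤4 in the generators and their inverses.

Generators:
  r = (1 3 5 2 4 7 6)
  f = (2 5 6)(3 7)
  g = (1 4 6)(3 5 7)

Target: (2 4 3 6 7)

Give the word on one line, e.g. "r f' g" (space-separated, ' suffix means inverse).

  after g': (1 6 4)(3 7 5)
  after r: (2 4 3 6 7)

g' r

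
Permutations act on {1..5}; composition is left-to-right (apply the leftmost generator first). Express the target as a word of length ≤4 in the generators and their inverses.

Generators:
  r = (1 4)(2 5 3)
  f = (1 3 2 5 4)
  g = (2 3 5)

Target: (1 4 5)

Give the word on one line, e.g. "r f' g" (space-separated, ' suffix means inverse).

  after g': (2 5 3)
  after f': (1 4 5)

g' f'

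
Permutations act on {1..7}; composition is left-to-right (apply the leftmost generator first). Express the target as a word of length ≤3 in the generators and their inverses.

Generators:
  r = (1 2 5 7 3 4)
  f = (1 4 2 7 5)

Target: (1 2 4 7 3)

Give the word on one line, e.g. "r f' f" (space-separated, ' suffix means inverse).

f r r

  after f: (1 4 2 7 5)
  after r: (2 3 4 5)
  after r: (1 2 4 7 3)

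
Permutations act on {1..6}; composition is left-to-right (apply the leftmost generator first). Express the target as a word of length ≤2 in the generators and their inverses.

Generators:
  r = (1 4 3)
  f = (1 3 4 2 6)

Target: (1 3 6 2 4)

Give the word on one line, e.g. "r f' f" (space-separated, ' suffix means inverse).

  after r: (1 4 3)
  after f': (1 3 6 2 4)

r f'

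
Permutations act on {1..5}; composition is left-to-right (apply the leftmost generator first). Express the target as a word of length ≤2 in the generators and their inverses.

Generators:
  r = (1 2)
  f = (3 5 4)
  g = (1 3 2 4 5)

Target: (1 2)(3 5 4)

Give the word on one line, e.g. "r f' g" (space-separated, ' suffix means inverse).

  after f: (3 5 4)
  after r': (1 2)(3 5 4)

f r'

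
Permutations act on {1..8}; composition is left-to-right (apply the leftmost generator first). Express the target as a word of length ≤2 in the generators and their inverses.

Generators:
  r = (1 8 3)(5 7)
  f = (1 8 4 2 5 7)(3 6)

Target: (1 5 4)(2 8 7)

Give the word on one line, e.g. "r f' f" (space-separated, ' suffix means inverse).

  after f': (1 7 5 2 4 8)(3 6)
  after f': (1 5 4)(2 8 7)

f' f'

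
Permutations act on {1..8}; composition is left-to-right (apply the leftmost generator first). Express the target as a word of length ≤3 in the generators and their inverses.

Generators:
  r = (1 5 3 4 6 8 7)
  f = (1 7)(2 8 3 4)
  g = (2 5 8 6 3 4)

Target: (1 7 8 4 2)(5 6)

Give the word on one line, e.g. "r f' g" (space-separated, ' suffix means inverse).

  after g: (2 5 8 6 3 4)
  after r': (1 7 8 4 2)(5 6)

g r'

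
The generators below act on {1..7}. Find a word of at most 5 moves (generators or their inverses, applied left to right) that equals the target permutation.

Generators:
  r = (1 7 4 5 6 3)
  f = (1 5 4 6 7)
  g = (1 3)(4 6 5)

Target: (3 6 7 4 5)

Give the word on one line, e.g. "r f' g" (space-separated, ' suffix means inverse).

g' f f g

  after g': (1 3)(4 5 6)
  after f: (1 3 5 7)
  after f: (1 3 4 6 7 5)
  after g: (3 6 7 4 5)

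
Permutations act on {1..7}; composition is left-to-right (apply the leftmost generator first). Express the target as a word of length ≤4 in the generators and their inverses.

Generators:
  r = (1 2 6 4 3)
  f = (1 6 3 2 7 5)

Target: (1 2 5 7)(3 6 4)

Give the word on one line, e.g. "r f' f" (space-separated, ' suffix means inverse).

r' f' r'

  after r': (1 3 4 6 2)
  after f': (1 6 3 4)(2 5 7)
  after r': (1 2 5 7)(3 6 4)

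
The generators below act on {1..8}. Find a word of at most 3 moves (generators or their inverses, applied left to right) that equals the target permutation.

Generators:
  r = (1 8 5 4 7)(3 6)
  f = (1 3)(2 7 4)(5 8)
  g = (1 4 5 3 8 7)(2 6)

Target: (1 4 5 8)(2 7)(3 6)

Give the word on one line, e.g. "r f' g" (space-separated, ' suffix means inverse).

  after r': (1 7 4 5 8)(3 6)
  after f': (1 2 4 8 3 6)
  after f': (1 4 5 8)(2 7)(3 6)

r' f' f'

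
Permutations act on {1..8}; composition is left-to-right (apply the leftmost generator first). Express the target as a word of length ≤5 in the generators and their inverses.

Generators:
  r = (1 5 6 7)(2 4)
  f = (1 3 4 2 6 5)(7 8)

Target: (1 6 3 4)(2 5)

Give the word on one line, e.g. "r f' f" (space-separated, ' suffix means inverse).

r' f f r'

  after r': (1 7 6 5)(2 4)
  after f: (1 8 7 5 3 4 6)
  after f: (1 7)(2 6 3)(4 5)
  after r': (1 6 3 4)(2 5)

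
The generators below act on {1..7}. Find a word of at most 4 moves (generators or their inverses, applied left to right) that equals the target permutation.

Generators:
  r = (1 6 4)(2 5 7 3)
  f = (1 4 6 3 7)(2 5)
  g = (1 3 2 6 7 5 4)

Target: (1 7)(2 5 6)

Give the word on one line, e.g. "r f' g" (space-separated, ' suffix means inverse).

  after r': (1 4 6)(2 3 7 5)
  after f': (2 6 7)
  after g: (1 3 2 7 6 5 4)
  after r': (1 7)(2 5 6)

r' f' g r'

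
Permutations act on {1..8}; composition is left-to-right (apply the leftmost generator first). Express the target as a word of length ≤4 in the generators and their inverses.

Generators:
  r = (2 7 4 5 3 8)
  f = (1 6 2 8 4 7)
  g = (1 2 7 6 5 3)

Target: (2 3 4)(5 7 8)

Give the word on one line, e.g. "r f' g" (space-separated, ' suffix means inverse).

r' r'

  after r': (2 8 3 5 4 7)
  after r': (2 3 4)(5 7 8)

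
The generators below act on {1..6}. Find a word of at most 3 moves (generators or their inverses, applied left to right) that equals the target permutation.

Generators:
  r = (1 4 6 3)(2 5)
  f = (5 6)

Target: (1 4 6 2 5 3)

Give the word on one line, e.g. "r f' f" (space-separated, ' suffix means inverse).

  after f: (5 6)
  after r: (1 4 6 2 5 3)

f r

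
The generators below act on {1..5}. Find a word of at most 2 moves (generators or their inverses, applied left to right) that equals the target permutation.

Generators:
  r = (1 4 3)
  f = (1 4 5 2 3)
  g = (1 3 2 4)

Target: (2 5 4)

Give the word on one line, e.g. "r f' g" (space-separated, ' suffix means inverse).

r f'

  after r: (1 4 3)
  after f': (2 5 4)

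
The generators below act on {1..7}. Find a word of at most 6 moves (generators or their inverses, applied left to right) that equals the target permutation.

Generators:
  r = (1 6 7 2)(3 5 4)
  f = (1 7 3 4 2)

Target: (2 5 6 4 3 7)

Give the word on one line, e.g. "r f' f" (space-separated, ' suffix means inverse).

  after f': (1 2 4 3 7)
  after r: (2 3)(4 5)(6 7)
  after f: (1 7 6 3)(2 4 5)
  after r: (1 2 3 6 5)
  after r: (2 5 6 4 3 7)

f' r f r r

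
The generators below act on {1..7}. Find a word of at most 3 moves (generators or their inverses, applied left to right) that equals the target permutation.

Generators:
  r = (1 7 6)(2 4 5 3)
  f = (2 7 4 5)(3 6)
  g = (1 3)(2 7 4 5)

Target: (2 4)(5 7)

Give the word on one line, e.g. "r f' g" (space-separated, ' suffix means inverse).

  after g: (1 3)(2 7 4 5)
  after g: (2 4)(5 7)

g g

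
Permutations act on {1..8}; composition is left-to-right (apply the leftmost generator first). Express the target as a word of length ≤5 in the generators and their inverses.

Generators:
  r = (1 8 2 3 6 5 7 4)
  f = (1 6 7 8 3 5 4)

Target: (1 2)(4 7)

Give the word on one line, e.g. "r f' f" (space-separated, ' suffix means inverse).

  after f: (1 6 7 8 3 5 4)
  after r': (1 3 6 5 7)(2 8)
  after r': (1 2)(4 7)

f r' r'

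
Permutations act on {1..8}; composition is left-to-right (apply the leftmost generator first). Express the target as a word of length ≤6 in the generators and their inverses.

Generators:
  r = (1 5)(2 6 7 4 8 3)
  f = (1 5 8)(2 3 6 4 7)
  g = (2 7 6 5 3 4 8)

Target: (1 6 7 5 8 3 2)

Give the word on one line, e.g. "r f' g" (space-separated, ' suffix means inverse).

  after r': (1 5)(2 3 8 4 7 6)
  after g': (1 6 8 3 4 2 5)
  after r: (1 7 4 6 3 8 2)
  after r: (1 4 7 8 6 2 5)
  after f': (1 6 7 5 8 3 2)

r' g' r r f'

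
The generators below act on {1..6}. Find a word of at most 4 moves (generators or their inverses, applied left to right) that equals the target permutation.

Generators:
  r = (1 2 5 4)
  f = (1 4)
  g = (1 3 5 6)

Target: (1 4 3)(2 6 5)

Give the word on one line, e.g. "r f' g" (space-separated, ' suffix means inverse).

  after r': (1 4 5 2)
  after g: (1 4 6)(2 3 5)
  after g: (1 4)(2 5)(3 6)
  after g: (1 4 3)(2 6 5)

r' g g g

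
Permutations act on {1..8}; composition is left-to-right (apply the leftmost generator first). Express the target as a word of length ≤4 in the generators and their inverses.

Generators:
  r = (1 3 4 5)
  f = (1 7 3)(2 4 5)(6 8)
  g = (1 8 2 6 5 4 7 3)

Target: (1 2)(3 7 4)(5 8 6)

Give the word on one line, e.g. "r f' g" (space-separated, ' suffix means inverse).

  after g: (1 8 2 6 5 4 7 3)
  after f': (1 6 4)(2 8 5)
  after g': (1 2)(3 7 4)(5 8 6)

g f' g'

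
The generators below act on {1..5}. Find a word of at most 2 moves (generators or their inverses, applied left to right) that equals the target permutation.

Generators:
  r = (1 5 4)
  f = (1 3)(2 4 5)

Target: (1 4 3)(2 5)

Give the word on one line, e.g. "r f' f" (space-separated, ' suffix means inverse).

r f'

  after r: (1 5 4)
  after f': (1 4 3)(2 5)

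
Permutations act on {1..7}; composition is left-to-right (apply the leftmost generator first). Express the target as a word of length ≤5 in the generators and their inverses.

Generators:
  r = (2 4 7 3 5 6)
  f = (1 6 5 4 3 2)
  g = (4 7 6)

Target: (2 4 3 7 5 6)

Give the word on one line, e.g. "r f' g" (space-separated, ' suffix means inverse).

  after r: (2 4 7 3 5 6)
  after f': (1 2 5)(3 6)(4 7)
  after g': (1 2 5)(3 7 6)
  after f: (2 4 3 7 5 6)

r f' g' f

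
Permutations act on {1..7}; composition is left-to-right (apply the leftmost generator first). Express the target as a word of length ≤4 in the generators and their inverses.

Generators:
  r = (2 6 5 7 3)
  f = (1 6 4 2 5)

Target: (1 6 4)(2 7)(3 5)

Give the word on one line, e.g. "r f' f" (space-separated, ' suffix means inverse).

r f' f' r

  after r: (2 6 5 7 3)
  after f': (1 5 7 3 4 6 2)
  after f': (1 2 5 7 3 6 4)
  after r: (1 6 4)(2 7)(3 5)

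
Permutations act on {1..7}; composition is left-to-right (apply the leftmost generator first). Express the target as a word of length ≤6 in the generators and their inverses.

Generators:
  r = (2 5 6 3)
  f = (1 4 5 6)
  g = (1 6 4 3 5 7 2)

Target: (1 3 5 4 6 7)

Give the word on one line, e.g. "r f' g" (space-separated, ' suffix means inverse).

  after f': (1 6 5 4)
  after g': (2 7 5 6 3 4)
  after r: (2 7 6)(3 4 5)
  after g': (1 2 5 4 3 6 7)
  after r': (1 3 5 4 6 7)

f' g' r g' r'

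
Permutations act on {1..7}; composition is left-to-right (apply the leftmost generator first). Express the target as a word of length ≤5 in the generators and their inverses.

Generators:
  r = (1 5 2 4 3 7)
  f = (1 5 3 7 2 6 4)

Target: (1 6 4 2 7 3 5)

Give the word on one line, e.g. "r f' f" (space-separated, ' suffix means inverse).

r r f

  after r: (1 5 2 4 3 7)
  after r: (1 2 3)(4 7 5)
  after f: (1 6 4 2 7 3 5)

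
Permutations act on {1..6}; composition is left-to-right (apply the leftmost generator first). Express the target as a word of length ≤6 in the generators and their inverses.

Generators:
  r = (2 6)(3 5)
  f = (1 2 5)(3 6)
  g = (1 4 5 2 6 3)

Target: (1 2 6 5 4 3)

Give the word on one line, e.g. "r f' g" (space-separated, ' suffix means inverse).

  after f': (1 5 2)(3 6)
  after f': (1 2 5)
  after g: (1 6 3)(4 5)
  after r': (1 2 6 5 4 3)

f' f' g r'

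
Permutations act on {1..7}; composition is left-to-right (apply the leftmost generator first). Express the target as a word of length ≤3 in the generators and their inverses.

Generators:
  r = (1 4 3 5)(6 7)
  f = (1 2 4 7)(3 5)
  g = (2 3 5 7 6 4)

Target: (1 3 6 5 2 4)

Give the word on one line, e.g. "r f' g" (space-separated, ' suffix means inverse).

r' g'

  after r': (1 5 3 4)(6 7)
  after g': (1 3 6 5 2 4)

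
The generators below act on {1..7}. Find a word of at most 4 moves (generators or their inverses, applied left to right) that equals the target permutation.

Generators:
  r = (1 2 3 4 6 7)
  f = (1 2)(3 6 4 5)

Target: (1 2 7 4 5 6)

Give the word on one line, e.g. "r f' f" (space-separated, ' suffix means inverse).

  after f': (1 2)(3 5 4 6)
  after r': (2 7 6)(3 5)
  after f: (1 2 7 4 5 6)

f' r' f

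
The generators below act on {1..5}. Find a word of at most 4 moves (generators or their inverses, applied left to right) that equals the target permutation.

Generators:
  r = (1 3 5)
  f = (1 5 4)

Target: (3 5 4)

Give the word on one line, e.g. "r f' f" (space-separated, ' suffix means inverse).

  after r: (1 3 5)
  after f': (1 3)(4 5)
  after r': (3 5 4)

r f' r'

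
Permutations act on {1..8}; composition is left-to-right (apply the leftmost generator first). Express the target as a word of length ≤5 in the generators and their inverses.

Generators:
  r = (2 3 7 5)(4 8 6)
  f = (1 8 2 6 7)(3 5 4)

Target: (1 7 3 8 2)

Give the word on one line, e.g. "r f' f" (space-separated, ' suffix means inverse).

f r' f' r'

  after f: (1 8 2 6 7)(3 5 4)
  after r': (1 4 2 8 5 6 3 7)
  after f': (1 5 2)(3 6 4 8)
  after r': (1 7 3 8 2)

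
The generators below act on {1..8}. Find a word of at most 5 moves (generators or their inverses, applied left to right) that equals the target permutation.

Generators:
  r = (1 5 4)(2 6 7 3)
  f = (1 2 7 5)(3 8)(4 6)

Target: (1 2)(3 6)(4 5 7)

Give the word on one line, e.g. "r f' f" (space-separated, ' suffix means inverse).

f' f' r r

  after f': (1 5 7 2)(3 8)(4 6)
  after f': (1 7)(2 5)
  after r: (1 3 2 4)(5 6 7)
  after r: (1 2)(3 6)(4 5 7)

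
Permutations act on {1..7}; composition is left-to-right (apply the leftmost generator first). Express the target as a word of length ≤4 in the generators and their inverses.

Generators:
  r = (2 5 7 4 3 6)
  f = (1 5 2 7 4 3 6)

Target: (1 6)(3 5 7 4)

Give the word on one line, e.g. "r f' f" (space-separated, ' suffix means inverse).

  after r: (2 5 7 4 3 6)
  after r: (2 7 3)(4 6 5)
  after f': (1 6)(3 5 7 4)

r r f'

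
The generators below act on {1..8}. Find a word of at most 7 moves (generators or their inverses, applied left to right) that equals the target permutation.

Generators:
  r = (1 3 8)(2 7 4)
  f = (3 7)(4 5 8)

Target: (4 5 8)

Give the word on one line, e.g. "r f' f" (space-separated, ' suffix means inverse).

f' r' r' r' f'

  after f': (3 7)(4 8 5)
  after r': (1 8 5 7)(2 4 3)
  after r': (1 3 4)(2 7 8 5)
  after r': (3 7)(4 8 5)
  after f': (4 5 8)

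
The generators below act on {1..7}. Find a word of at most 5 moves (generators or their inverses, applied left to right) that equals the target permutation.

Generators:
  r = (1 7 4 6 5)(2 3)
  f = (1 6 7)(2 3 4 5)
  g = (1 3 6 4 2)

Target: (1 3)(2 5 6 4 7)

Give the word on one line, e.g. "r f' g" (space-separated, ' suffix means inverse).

r' r' f' g

  after r': (1 5 6 4 7)(2 3)
  after r': (1 6 7 5 4)
  after f': (2 5 3)(4 7)
  after g: (1 3)(2 5 6 4 7)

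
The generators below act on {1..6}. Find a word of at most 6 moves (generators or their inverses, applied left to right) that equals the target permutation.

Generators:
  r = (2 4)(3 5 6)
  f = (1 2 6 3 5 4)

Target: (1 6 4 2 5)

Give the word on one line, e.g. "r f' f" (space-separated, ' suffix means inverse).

  after r: (2 4)(3 5 6)
  after f': (1 4)(2 5)
  after r': (1 2 3 6 5 4)
  after f: (1 6 4 2 5)

r f' r' f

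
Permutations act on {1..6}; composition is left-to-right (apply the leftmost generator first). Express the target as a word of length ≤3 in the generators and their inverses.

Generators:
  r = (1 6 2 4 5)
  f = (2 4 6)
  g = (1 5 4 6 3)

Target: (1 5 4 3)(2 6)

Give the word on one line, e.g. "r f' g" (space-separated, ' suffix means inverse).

f g

  after f: (2 4 6)
  after g: (1 5 4 3)(2 6)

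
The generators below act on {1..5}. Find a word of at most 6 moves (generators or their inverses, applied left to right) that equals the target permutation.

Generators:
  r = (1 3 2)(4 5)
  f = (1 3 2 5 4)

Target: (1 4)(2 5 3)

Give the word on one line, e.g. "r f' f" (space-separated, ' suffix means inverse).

r' f' f' f'

  after r': (1 2 3)(4 5)
  after f': (1 3 4 2)
  after f': (2 4 3 5)
  after f': (1 4)(2 5 3)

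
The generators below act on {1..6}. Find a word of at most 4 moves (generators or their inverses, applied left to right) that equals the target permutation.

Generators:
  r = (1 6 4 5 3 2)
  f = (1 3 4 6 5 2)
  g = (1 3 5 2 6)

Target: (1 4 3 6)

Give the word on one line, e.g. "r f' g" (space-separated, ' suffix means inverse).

r' r' f

  after r': (1 2 3 5 4 6)
  after r': (1 3 4)(2 5 6)
  after f: (1 4 3 6)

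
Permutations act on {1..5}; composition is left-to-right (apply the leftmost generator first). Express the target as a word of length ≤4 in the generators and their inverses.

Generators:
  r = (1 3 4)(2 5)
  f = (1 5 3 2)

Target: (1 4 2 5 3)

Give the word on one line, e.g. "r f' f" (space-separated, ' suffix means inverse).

f r f r'

  after f: (1 5 3 2)
  after r: (1 2 3 5 4)
  after f: (4 5)
  after r': (1 4 2 5 3)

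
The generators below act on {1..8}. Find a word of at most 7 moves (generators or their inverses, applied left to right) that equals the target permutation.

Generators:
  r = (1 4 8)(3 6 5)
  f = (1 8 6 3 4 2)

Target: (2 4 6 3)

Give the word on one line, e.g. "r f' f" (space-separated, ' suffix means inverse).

  after f: (1 8 6 3 4 2)
  after r': (1 4 2 8 3)(5 6)
  after f: (1 2 6 5 3 8 4)
  after r': (1 2 3 4 8)
  after f: (2 4 6 3)

f r' f r' f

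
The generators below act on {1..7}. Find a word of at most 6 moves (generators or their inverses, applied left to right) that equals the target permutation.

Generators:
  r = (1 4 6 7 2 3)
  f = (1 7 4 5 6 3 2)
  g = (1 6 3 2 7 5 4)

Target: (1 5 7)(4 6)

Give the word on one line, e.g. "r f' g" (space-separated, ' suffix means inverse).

f' g g r

  after f': (1 2 3 6 5 4 7)
  after g: (1 7 6 4 5)
  after g: (1 5 6)(2 7 3)
  after r: (1 5 7)(4 6)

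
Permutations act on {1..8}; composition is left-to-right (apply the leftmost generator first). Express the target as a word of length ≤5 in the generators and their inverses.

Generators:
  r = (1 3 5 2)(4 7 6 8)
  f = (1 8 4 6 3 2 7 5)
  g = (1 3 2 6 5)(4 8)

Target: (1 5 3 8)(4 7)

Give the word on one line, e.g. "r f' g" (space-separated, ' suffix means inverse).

r' f r g

  after r': (1 2 5 3)(4 8 6 7)
  after f: (1 7 6 5 2)(3 8)
  after r: (1 6 2 3 4 7 8 5)
  after g: (1 5 3 8)(4 7)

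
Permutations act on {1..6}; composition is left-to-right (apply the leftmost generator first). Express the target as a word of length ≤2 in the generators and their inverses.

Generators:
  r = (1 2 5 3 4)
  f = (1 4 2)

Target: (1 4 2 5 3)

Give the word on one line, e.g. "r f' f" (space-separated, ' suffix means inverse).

  after r: (1 2 5 3 4)
  after f': (1 4 2 5 3)

r f'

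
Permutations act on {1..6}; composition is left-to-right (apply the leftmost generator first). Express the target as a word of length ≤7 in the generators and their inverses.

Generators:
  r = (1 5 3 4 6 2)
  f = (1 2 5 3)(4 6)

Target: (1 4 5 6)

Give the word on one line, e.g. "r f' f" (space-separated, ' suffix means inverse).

  after r: (1 5 3 4 6 2)
  after r: (1 3 6)(2 5 4)
  after r: (1 4)(2 3)(5 6)
  after f: (1 6 3 5 4 2)
  after f: (1 4 5 6)

r r r f f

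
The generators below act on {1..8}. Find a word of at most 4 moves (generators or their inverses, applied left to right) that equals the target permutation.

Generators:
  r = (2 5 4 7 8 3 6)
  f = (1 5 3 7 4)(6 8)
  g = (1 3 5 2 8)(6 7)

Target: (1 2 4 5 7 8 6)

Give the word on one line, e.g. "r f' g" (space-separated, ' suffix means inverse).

  after r: (2 5 4 7 8 3 6)
  after r: (2 4 8 6 5 7 3)
  after g': (1 8 7)(2 4)(3 5 6)
  after g': (1 2 4 5 7 8 6)

r r g' g'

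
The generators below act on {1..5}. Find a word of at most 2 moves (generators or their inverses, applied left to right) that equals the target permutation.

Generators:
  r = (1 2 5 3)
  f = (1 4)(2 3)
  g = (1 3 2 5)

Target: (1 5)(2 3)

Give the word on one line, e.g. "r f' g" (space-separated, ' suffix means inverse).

r' r'

  after r': (1 3 5 2)
  after r': (1 5)(2 3)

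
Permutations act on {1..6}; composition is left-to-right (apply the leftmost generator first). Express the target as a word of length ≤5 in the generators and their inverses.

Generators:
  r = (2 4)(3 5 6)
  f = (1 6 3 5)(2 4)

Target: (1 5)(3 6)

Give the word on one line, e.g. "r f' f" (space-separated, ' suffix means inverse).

r' f' r' f

  after r': (2 4)(3 6 5)
  after f': (1 5 6 3)
  after r': (1 3)(2 4)
  after f: (1 5)(3 6)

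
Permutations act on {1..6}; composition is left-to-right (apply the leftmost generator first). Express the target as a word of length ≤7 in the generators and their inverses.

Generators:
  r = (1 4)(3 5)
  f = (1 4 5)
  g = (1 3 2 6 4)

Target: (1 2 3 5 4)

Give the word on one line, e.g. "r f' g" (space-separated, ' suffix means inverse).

  after g': (1 4 6 2 3)
  after f: (1 5)(2 3 4 6)
  after r': (1 3)(2 5 4 6)
  after g: (1 2 5)
  after r': (1 2 3 5 4)

g' f r' g r'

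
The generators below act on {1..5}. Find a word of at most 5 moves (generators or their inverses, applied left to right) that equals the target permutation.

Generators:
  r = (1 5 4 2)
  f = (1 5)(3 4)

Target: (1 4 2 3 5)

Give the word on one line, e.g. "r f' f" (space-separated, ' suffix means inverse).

f' r' f' r

  after f': (1 5)(3 4)
  after r': (2 4 3 5)
  after f': (1 5 2 3)
  after r: (1 4 2 3 5)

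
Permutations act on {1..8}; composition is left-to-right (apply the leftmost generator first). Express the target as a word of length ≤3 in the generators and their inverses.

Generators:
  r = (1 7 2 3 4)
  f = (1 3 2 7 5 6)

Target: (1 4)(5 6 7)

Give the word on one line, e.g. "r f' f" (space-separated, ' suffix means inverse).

f r

  after f: (1 3 2 7 5 6)
  after r: (1 4)(5 6 7)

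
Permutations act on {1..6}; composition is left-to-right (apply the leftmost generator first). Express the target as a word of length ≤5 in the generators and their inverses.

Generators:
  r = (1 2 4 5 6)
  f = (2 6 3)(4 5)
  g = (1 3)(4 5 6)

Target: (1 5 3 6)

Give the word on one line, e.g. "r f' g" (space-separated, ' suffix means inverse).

  after f: (2 6 3)(4 5)
  after r': (1 6 3)(2 5)
  after g: (1 4 5 2 6)
  after f': (1 5 3 6)

f r' g f'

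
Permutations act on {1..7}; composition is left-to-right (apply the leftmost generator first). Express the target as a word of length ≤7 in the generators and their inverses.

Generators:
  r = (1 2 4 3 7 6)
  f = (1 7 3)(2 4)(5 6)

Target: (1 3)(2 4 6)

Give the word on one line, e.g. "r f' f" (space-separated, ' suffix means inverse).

  after r': (1 6 7 3 4 2)
  after f': (1 5 6)(2 3)
  after f': (1 6 3 4 2 7)
  after r': (1 7 6 4)(2 3)
  after r': (1 3)(2 4 6)

r' f' f' r' r'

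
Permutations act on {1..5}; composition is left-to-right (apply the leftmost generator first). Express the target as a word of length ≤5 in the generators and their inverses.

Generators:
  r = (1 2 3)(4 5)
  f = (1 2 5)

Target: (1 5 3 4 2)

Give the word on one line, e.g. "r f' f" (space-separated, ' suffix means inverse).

f' r' f r

  after f': (1 5 2)
  after r': (1 4 5)(2 3)
  after f: (1 4)(2 3 5)
  after r: (1 5 3 4 2)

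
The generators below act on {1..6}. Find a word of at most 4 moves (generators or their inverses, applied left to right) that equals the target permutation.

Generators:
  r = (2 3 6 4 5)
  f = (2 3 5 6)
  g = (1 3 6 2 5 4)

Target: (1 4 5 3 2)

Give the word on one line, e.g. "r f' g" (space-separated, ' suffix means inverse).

f g'

  after f: (2 3 5 6)
  after g': (1 4 5 3 2)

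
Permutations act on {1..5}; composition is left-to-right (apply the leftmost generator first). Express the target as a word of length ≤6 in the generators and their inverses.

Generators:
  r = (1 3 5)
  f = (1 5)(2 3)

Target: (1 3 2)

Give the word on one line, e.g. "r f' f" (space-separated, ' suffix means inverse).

r' r' f' r f

  after r': (1 5 3)
  after r': (1 3 5)
  after f': (1 2 3)
  after r: (1 2 5)
  after f: (1 3 2)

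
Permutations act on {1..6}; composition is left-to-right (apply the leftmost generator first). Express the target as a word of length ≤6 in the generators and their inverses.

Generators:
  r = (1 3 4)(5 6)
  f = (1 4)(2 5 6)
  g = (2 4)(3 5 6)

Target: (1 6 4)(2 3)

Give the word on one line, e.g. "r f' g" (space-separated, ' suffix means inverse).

  after g': (2 4)(3 6 5)
  after f': (1 4 6 2)(3 5)
  after g: (1 2)(3 6 4)
  after r: (1 2 3 5 6)
  after f': (1 6 4)(2 3)

g' f' g r f'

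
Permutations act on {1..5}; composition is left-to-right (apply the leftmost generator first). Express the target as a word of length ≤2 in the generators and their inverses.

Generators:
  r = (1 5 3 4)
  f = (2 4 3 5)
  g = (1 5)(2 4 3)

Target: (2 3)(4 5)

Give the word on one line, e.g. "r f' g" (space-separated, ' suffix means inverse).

r g'

  after r: (1 5 3 4)
  after g': (2 3)(4 5)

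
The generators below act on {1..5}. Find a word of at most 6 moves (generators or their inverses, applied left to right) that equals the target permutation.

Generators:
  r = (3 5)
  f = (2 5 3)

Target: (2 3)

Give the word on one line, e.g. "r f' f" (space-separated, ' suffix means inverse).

  after r: (3 5)
  after f': (2 3)
  after f': (2 5)
  after f': (3 5)
  after f': (2 3)

r f' f' f' f'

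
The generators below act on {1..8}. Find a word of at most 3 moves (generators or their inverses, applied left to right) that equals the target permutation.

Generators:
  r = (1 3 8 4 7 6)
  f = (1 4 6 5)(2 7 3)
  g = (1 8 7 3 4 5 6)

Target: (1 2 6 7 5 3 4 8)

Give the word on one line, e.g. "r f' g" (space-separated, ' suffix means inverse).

r f r

  after r: (1 3 8 4 7 6)
  after f: (1 2 7 5)(3 8 6 4)
  after r: (1 2 6 7 5 3 4 8)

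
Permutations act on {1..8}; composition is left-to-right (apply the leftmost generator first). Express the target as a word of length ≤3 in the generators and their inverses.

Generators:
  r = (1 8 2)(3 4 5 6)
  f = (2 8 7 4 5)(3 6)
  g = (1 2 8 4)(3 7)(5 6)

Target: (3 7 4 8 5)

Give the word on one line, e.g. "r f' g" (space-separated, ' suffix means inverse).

g r

  after g: (1 2 8 4)(3 7)(5 6)
  after r: (3 7 4 8 5)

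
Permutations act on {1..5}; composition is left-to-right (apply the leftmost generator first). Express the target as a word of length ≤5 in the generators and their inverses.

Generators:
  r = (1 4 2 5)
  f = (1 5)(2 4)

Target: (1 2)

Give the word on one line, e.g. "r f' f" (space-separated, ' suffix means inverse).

r' r' r' f'

  after r': (1 5 2 4)
  after r': (1 2)(4 5)
  after r': (1 4 2 5)
  after f': (1 2)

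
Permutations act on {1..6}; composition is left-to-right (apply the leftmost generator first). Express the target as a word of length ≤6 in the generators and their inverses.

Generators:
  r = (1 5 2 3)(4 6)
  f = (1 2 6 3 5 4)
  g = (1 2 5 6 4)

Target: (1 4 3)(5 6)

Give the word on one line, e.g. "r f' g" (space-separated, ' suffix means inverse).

  after r': (1 3 2 5)(4 6)
  after f: (1 5 2 4 3 6)
  after g: (1 6 2)(3 4)
  after g: (1 4 3)(5 6)

r' f g g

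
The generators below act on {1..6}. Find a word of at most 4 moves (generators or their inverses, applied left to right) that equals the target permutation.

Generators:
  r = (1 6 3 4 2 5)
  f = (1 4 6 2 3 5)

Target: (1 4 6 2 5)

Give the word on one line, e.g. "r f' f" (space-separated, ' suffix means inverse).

  after f': (1 5 3 2 6 4)
  after f': (1 3 6)(2 4 5)
  after f': (1 2)(3 4)(5 6)
  after r': (1 4 6 2 5)

f' f' f' r'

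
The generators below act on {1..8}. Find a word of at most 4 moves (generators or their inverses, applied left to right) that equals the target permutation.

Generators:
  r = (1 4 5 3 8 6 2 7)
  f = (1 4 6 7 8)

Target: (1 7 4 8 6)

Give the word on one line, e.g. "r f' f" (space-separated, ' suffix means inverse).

f f f

  after f: (1 4 6 7 8)
  after f: (1 6 8 4 7)
  after f: (1 7 4 8 6)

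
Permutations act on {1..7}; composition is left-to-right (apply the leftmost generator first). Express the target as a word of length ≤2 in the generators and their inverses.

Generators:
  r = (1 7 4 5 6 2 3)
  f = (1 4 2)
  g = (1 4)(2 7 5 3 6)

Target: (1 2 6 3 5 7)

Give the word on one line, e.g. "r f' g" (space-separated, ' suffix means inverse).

g' f

  after g': (1 4)(2 6 3 5 7)
  after f: (1 2 6 3 5 7)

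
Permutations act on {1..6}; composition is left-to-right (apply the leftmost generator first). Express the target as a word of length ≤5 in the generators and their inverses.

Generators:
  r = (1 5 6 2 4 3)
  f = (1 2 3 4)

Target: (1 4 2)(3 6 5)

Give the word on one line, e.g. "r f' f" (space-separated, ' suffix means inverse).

  after f': (1 4 3 2)
  after r': (1 2 3 6 5)
  after f: (1 3 6 5 2 4)
  after f: (1 4 2)(3 6 5)

f' r' f f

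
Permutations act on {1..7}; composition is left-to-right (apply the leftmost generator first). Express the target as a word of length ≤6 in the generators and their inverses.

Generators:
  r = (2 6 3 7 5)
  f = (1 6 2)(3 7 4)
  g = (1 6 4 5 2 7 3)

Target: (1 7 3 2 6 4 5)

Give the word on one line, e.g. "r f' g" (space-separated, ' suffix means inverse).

g' f g r

  after g': (1 3 7 2 5 4 6)
  after f: (1 7)(2 5 3 4)
  after g: (1 3 5)(4 7 6)
  after r: (1 7 3 2 6 4 5)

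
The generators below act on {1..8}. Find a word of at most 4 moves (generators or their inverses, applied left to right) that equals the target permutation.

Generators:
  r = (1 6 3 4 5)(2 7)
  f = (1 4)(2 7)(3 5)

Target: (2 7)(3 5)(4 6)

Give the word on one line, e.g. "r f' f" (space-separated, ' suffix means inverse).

r f' r'

  after r: (1 6 3 4 5)(2 7)
  after f': (1 6 5 4 3)
  after r': (2 7)(3 5)(4 6)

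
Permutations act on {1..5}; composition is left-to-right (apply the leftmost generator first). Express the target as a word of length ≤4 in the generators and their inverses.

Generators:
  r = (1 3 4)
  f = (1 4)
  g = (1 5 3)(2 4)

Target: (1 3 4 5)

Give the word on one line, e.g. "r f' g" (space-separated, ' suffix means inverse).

f g' g' r'

  after f: (1 4)
  after g': (1 2 4 3 5)
  after g': (1 4 5 3)
  after r': (1 3 4 5)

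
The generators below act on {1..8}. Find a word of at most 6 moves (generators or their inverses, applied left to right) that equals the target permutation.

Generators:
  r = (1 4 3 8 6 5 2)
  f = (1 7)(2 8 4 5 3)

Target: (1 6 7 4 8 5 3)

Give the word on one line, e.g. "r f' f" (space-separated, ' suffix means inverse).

r f' r' f' r'

  after r: (1 4 3 8 6 5 2)
  after f': (1 8 6 4 5 3 2 7)
  after r': (1 3 5 4 6)(2 7)
  after f': (1 5 8 2)(3 4 6 7)
  after r': (1 6 7 4 8 5 3)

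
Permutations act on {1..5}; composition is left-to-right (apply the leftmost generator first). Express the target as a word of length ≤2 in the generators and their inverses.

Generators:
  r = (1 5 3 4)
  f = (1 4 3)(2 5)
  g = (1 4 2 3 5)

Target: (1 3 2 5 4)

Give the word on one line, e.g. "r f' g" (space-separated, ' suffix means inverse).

  after r': (1 4 3 5)
  after f: (1 3 2 5 4)

r' f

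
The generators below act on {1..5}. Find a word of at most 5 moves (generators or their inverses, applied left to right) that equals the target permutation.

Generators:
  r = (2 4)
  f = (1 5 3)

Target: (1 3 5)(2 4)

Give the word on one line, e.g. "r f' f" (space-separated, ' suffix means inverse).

  after r: (2 4)
  after f': (1 3 5)(2 4)
  after r: (1 3 5)
  after r: (1 3 5)(2 4)

r f' r r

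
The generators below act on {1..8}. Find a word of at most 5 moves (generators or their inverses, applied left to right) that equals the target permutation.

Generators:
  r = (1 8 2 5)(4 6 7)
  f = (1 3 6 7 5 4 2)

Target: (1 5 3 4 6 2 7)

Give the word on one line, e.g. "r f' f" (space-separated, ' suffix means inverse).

f' f' f'

  after f': (1 2 4 5 7 6 3)
  after f': (1 4 7 3 2 5 6)
  after f': (1 5 3 4 6 2 7)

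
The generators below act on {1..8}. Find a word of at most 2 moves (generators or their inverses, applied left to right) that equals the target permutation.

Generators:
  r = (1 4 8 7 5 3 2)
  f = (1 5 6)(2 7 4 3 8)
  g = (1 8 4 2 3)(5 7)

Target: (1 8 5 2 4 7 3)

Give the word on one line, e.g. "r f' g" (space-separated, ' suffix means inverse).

  after r: (1 4 8 7 5 3 2)
  after r: (1 8 5 2 4 7 3)

r r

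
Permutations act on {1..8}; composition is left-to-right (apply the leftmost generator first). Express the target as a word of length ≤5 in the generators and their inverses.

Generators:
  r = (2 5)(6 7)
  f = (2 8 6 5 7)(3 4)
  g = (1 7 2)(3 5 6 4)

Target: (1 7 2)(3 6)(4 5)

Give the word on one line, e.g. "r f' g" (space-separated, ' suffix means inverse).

g' r r g'

  after g': (1 2 7)(3 4 6 5)
  after r: (1 5 3 4 7)(2 6)
  after r: (1 2 7)(3 4 6 5)
  after g': (1 7 2)(3 6)(4 5)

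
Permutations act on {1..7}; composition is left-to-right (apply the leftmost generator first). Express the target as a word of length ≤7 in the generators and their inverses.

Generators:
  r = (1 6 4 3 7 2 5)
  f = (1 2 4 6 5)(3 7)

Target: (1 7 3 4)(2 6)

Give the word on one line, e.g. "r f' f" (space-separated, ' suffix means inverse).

f' f' f' f' r'

  after f': (1 5 6 4 2)(3 7)
  after f': (1 6 2 5 4)
  after f': (1 4 5 2 6)(3 7)
  after f': (1 2 4 6 5)
  after r': (1 7 3 4)(2 6)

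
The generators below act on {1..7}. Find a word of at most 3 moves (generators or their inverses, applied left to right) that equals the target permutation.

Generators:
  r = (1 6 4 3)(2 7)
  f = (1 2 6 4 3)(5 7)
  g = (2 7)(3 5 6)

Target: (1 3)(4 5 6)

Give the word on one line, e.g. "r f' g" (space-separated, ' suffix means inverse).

r g

  after r: (1 6 4 3)(2 7)
  after g: (1 3)(4 5 6)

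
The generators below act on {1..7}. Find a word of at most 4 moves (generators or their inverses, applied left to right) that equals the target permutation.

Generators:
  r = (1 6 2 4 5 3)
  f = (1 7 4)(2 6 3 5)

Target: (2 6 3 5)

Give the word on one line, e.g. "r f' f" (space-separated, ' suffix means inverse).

  after f': (1 4 7)(2 5 3 6)
  after f': (1 7 4)(2 3)(5 6)
  after f': (2 6 3 5)

f' f' f'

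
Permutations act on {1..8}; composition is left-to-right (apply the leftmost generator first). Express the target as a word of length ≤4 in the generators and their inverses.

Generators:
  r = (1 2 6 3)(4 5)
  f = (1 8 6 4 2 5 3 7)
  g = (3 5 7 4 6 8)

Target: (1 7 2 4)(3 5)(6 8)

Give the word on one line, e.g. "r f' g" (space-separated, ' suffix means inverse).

f' r r

  after f': (1 7 3 5 2 4 6 8)
  after r: (1 7)(2 5 6 8)(3 4)
  after r: (1 7 2 4)(3 5)(6 8)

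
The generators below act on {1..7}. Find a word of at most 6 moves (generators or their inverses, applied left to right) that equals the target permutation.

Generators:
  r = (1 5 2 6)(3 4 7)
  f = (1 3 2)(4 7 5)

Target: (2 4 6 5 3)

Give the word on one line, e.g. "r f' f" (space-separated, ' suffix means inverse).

  after f': (1 2 3)(4 5 7)
  after r': (1 5 4)(2 7 3 6)
  after f': (1 7)(2 4)(3 6)
  after r: (1 3)(2 7 5)(4 6)
  after f': (2 4 6 5 3)

f' r' f' r f'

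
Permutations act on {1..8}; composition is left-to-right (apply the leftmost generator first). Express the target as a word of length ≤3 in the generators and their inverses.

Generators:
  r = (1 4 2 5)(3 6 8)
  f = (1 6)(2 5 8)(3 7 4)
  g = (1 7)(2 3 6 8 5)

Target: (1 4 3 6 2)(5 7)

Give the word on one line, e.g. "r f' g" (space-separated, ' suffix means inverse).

f' r' f'

  after f': (1 6)(2 8 5)(3 4 7)
  after r': (1 3)(2 6 5 4 7 8)
  after f': (1 4 3 6 2)(5 7)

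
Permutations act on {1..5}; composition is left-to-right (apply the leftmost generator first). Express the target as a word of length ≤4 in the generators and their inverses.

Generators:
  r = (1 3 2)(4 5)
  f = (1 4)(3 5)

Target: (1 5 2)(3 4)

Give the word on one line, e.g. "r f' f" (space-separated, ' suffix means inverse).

f r

  after f: (1 4)(3 5)
  after r: (1 5 2)(3 4)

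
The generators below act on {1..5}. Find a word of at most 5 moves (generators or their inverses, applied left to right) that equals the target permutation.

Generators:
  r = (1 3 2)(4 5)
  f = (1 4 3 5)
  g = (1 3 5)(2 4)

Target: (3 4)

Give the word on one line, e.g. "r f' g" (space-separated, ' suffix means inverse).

r f g

  after r: (1 3 2)(4 5)
  after f: (1 5 3 2 4)
  after g: (3 4)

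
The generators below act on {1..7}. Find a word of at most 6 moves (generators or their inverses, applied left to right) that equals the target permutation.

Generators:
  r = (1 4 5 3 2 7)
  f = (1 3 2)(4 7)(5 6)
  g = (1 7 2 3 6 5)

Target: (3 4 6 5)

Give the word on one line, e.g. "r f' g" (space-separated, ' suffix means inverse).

r' g f' r f

  after r': (1 7 2 3 5 4)
  after g: (1 2 6 5 4 7 3)
  after f': (1 3 2 5 7)
  after r: (1 2 3 7 4 5)
  after f: (3 4 6 5)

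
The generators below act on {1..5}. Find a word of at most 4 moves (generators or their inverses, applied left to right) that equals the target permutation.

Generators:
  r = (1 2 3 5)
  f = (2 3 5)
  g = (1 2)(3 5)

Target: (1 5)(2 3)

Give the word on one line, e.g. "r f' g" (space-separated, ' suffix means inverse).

f g f f

  after f: (2 3 5)
  after g: (1 2 5)
  after f: (1 3 5)
  after f: (1 5)(2 3)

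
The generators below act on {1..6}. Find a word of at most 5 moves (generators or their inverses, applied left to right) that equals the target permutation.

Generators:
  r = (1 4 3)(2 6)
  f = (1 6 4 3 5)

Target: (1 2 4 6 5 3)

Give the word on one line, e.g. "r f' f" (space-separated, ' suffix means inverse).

f r f

  after f: (1 6 4 3 5)
  after r: (1 2 6 3 5 4)
  after f: (1 2 4 6 5 3)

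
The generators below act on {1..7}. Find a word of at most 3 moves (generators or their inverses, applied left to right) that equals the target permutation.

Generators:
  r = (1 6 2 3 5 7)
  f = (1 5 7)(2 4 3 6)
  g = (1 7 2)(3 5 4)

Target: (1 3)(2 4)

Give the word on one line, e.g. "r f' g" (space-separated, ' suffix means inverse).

f r'

  after f: (1 5 7)(2 4 3 6)
  after r': (1 3)(2 4)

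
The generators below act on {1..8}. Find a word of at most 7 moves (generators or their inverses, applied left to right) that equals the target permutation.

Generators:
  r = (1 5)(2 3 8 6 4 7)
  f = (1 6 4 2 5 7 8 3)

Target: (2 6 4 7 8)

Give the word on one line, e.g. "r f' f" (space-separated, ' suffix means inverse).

r' f f f f

  after r': (1 5)(2 7 4 6 8 3)
  after f: (1 7 2 8)(3 5 6)
  after f: (1 8 6)(2 3 7 5 4)
  after f: (1 3 8 4 5 2)
  after f: (2 6 4 7 8)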